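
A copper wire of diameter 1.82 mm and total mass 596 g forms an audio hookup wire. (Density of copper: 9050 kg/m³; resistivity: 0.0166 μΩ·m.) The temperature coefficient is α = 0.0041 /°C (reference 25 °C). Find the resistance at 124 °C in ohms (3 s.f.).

ρ = 0.0166 μΩ·m = 1.66×10^-8 Ω·m
A = π(d/2)² = π(9.1000e-04 m)² = 2.6016e-06 m²
L = m/(density·A) = 0.596/(9050×2.6016e-06) = 25.31 m
R = ρL/A = (1.66×10^-8)(25.31)/(2.6016e-06) = 0.1615 Ω
R(124 °C) = 0.1615 × (1 + 0.0041×99) = 0.227 Ω

0.227 Ω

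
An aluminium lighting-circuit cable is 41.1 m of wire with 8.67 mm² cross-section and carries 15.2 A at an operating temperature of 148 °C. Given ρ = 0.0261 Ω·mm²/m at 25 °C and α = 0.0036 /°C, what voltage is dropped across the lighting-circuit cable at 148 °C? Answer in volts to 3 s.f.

2.71 V

ρ = 0.0261 Ω·mm²/m = 2.61×10^-8 Ω·m
A = 8.67 mm² = 8.670e-06 m²
R₍25₎ = ρL/A = (2.61×10^-8)(41.1)/(8.670e-06) = 0.1237 Ω
R₍148₎ = R₍25₎(1 + αΔT) = 0.1237 × (1 + 0.0036×123) = 0.1785 Ω
V = IR = 15.2 × 0.1785 = 2.71 V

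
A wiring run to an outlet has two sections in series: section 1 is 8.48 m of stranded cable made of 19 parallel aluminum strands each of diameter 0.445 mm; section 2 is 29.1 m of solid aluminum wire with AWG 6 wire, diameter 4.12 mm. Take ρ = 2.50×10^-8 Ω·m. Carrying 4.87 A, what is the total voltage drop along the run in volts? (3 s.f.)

0.615 V

Section 1: A_strand = π(2.2250e-04)² = 1.555e-07 m²; R₁ = ρL/(N·A_s) = (2.50×10^-8)(8.48)/(19×1.555e-07) = 0.07174 Ω
Section 2: A = π(4.12/2 mm)² = π(2.0600e-03 m)² = 1.333e-05 m²
R₂ = (2.50×10^-8)(29.1)/(1.333e-05) = 0.05457 Ω
R = R₁ + R₂ = 0.1263 Ω
V = IR = 4.87 × 0.1263 = 0.615 V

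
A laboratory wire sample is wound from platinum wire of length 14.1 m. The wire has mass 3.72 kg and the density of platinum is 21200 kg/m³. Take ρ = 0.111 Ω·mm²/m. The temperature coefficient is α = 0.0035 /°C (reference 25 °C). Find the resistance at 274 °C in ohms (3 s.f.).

0.235 Ω

ρ = 0.111 Ω·mm²/m = 1.11×10^-7 Ω·m
A = m/(density·L) = 3.72/(21200×14.1) = 1.2445e-05 m²
R = ρL/A = (1.11×10^-7)(14.1)/(1.2445e-05) = 0.1258 Ω
R(274 °C) = 0.1258 × (1 + 0.0035×249) = 0.235 Ω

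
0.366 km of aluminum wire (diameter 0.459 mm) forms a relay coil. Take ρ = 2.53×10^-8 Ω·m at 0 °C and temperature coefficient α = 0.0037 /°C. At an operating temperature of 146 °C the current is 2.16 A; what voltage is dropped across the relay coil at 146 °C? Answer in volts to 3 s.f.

186 V

A = π(d/2)² = π(2.2950e-04 m)² = 1.655e-07 m²
R₍0₎ = ρL/A = (2.53×10^-8)(366)/(1.655e-07) = 55.96 Ω
R₍146₎ = R₍0₎(1 + αΔT) = 55.96 × (1 + 0.0037×146) = 86.19 Ω
V = IR = 2.16 × 86.19 = 186 V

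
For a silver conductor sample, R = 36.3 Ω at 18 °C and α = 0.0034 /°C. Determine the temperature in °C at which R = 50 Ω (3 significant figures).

129 °C

R = R₀(1 + α(T − T₀)) ⇒ T = T₀ + (R/R₀ − 1)/α
T = 18 + (50/36.3 − 1)/0.0034 = 18 + (0.3774)/0.0034 = 129 °C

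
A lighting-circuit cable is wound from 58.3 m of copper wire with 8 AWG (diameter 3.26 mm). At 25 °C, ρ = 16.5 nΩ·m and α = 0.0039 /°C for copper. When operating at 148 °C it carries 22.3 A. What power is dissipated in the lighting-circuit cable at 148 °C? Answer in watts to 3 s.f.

ρ = 16.5 nΩ·m = 1.65×10^-8 Ω·m
A = π(3.26/2 mm)² = π(1.6300e-03 m)² = 8.347e-06 m²
R₍25₎ = ρL/A = (1.65×10^-8)(58.3)/(8.347e-06) = 0.1152 Ω
R₍148₎ = R₍25₎(1 + αΔT) = 0.1152 × (1 + 0.0039×123) = 0.1705 Ω
P = I²R = (22.3)² × 0.1705 = 84.8 W

84.8 W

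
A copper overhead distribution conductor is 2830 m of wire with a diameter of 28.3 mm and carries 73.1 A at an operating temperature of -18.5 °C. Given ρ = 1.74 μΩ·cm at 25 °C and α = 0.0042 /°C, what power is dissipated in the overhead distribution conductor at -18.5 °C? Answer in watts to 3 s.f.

342 W

ρ = 1.74 μΩ·cm = 1.74×10^-8 Ω·m
A = π(d/2)² = π(1.4150e-02 m)² = 6.290e-04 m²
R₍25₎ = ρL/A = (1.74×10^-8)(2830)/(6.290e-04) = 0.07828 Ω
R₍-18.5₎ = R₍25₎(1 + αΔT) = 0.07828 × (1 + 0.0042×-43.5) = 0.06398 Ω
P = I²R = (73.1)² × 0.06398 = 342 W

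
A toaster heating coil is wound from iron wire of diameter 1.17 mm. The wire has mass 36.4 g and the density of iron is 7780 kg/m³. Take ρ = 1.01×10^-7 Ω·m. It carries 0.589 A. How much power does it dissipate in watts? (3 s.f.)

A = π(d/2)² = π(5.8500e-04 m)² = 1.0751e-06 m²
L = m/(density·A) = 0.0364/(7780×1.0751e-06) = 4.352 m
R = ρL/A = (1.01×10^-7)(4.352)/(1.0751e-06) = 0.4088 Ω
P = I²R = (0.589)² × 0.4088 = 0.142 W

0.142 W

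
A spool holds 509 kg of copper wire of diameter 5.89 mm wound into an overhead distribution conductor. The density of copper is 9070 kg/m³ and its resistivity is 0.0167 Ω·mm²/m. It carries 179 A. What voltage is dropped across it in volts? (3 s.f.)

226 V

ρ = 0.0167 Ω·mm²/m = 1.67×10^-8 Ω·m
A = π(d/2)² = π(2.9450e-03 m)² = 2.7247e-05 m²
L = m/(density·A) = 509/(9070×2.7247e-05) = 2060 m
R = ρL/A = (1.67×10^-8)(2060)/(2.7247e-05) = 1.262 Ω
V = IR = 179 × 1.262 = 226 V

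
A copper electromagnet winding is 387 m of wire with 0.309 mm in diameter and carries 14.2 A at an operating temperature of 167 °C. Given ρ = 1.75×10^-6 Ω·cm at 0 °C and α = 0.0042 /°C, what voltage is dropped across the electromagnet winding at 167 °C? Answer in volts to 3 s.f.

2180 V

ρ = 1.75×10^-6 Ω·cm = 1.75×10^-8 Ω·m
A = π(d/2)² = π(1.5450e-04 m)² = 7.499e-08 m²
R₍0₎ = ρL/A = (1.75×10^-8)(387)/(7.499e-08) = 90.31 Ω
R₍167₎ = R₍0₎(1 + αΔT) = 90.31 × (1 + 0.0042×167) = 153.7 Ω
V = IR = 14.2 × 153.7 = 2180 V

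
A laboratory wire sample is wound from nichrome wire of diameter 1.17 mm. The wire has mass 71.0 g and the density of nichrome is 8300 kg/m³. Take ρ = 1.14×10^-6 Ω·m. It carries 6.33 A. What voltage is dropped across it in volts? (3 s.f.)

53.4 V

A = π(d/2)² = π(5.8500e-04 m)² = 1.0751e-06 m²
L = m/(density·A) = 0.071/(8300×1.0751e-06) = 7.956 m
R = ρL/A = (1.14×10^-6)(7.956)/(1.0751e-06) = 8.436 Ω
V = IR = 6.33 × 8.436 = 53.4 V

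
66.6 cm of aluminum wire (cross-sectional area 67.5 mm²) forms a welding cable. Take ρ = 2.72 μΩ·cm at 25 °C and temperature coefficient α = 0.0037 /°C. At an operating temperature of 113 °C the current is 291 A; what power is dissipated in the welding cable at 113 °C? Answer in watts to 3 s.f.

ρ = 2.72 μΩ·cm = 2.72×10^-8 Ω·m
A = 67.5 mm² = 6.750e-05 m²
R₍25₎ = ρL/A = (2.72×10^-8)(0.666)/(6.750e-05) = 2.684×10^-4 Ω
R₍113₎ = R₍25₎(1 + αΔT) = 2.684×10^-4 × (1 + 0.0037×88) = 3.558×10^-4 Ω
P = I²R = (291)² × 3.558×10^-4 = 30.1 W

30.1 W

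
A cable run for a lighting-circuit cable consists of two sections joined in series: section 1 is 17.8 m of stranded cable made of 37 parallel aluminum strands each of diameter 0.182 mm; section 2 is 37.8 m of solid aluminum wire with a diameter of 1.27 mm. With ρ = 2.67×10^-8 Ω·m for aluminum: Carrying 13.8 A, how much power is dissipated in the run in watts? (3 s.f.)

Section 1: A_strand = π(9.1000e-05)² = 2.602e-08 m²; R₁ = ρL/(N·A_s) = (2.67×10^-8)(17.8)/(37×2.602e-08) = 0.4937 Ω
Section 2: A = π(d/2)² = π(6.3500e-04 m)² = 1.267e-06 m²
R₂ = (2.67×10^-8)(37.8)/(1.267e-06) = 0.7967 Ω
R = R₁ + R₂ = 1.29 Ω
P = I²R = (13.8)² × 1.29 = 246 W

246 W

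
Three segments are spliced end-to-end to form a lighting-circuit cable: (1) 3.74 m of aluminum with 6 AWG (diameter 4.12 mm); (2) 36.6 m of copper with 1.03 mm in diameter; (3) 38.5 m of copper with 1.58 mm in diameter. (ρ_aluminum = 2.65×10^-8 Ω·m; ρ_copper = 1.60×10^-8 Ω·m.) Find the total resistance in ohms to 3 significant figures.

Seg 1: A = π(4.12/2 mm)² = π(2.0600e-03 m)² = 1.333e-05 m²
R_1 = (2.65×10^-8)(3.74)/(1.333e-05) = 0.007434 Ω
Seg 2: A = π(d/2)² = π(5.1500e-04 m)² = 8.332e-07 m²
R_2 = (1.60×10^-8)(36.6)/(8.332e-07) = 0.7028 Ω
Seg 3: A = π(d/2)² = π(7.9000e-04 m)² = 1.961e-06 m²
R_3 = (1.60×10^-8)(38.5)/(1.961e-06) = 0.3142 Ω
R_total = R_1 + R_2 + R_3 = 1.02 Ω

1.02 Ω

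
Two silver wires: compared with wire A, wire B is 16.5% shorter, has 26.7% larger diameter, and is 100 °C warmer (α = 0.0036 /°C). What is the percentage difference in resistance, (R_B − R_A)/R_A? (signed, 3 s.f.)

-29.3%

R ∝ ρL/d² with ρ ∝ (1+αΔT), so R_B/R_A = (1 − 16.5/100) × (1 + 26.7/100)⁻² × (1 + 0.0036×100)
= 0.835 × 0.6229 × 1.36 = 0.7074
(R_B − R_A)/R_A = 0.7074 − 1 = -29.3%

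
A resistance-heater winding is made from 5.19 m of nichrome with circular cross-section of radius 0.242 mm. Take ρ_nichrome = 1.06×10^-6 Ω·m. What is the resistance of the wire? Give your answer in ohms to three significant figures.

A = πr² = π(2.4200e-04 m)² = 1.840e-07 m²
R = ρL/A = (1.06×10^-6)(5.19 m)/(1.840e-07 m²) = 29.9 Ω

29.9 Ω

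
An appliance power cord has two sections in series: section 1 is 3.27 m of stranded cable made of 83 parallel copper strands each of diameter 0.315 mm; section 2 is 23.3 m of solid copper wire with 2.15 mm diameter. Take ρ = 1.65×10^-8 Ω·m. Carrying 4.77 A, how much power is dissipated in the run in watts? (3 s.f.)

Section 1: A_strand = π(1.5750e-04)² = 7.793e-08 m²; R₁ = ρL/(N·A_s) = (1.65×10^-8)(3.27)/(83×7.793e-08) = 0.008341 Ω
Section 2: A = π(d/2)² = π(1.0750e-03 m)² = 3.631e-06 m²
R₂ = (1.65×10^-8)(23.3)/(3.631e-06) = 0.1059 Ω
R = R₁ + R₂ = 0.1142 Ω
P = I²R = (4.77)² × 0.1142 = 2.60 W

2.60 W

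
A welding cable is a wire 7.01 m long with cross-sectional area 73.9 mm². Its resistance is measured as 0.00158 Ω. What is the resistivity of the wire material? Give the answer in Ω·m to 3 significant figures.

A = 73.9 mm² = 7.390e-05 m²
ρ = RA/L = (0.00158)(7.390e-05)/(7.01) = 1.67×10^-8 Ω·m

1.67×10^-8 Ω·m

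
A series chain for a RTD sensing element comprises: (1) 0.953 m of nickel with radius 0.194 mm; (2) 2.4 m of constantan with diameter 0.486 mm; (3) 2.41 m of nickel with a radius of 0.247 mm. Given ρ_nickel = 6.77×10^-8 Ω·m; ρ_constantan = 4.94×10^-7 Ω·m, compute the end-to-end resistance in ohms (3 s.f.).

Seg 1: A = πr² = π(1.9400e-04 m)² = 1.182e-07 m²
R_1 = (6.77×10^-8)(0.953)/(1.182e-07) = 0.5457 Ω
Seg 2: A = π(d/2)² = π(2.4300e-04 m)² = 1.855e-07 m²
R_2 = (4.94×10^-7)(2.4)/(1.855e-07) = 6.391 Ω
Seg 3: A = πr² = π(2.4700e-04 m)² = 1.917e-07 m²
R_3 = (6.77×10^-8)(2.41)/(1.917e-07) = 0.8513 Ω
R_total = R_1 + R_2 + R_3 = 7.79 Ω

7.79 Ω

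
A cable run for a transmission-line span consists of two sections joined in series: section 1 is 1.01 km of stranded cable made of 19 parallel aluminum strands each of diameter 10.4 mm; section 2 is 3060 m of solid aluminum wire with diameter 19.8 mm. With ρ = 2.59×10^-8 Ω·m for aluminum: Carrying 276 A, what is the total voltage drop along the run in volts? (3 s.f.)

Section 1: A_strand = π(5.2000e-03)² = 8.495e-05 m²; R₁ = ρL/(N·A_s) = (2.59×10^-8)(1010)/(19×8.495e-05) = 0.01621 Ω
Section 2: A = π(d/2)² = π(9.9000e-03 m)² = 3.079e-04 m²
R₂ = (2.59×10^-8)(3060)/(3.079e-04) = 0.2574 Ω
R = R₁ + R₂ = 0.2736 Ω
V = IR = 276 × 0.2736 = 75.5 V

75.5 V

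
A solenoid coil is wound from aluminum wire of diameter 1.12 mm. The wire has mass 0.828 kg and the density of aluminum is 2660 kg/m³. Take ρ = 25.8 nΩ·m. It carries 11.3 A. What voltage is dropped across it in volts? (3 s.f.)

ρ = 25.8 nΩ·m = 2.58×10^-8 Ω·m
A = π(d/2)² = π(5.6000e-04 m)² = 9.8520e-07 m²
L = m/(density·A) = 0.828/(2660×9.8520e-07) = 316 m
R = ρL/A = (2.58×10^-8)(316)/(9.8520e-07) = 8.274 Ω
V = IR = 11.3 × 8.274 = 93.5 V

93.5 V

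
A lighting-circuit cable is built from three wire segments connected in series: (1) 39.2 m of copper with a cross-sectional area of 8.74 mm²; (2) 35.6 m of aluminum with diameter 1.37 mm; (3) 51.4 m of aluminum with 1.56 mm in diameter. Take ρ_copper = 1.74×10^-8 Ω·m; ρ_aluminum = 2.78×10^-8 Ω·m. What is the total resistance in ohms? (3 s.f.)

1.50 Ω

Seg 1: A = 8.74 mm² = 8.740e-06 m²
R_1 = (1.74×10^-8)(39.2)/(8.740e-06) = 0.07804 Ω
Seg 2: A = π(d/2)² = π(6.8500e-04 m)² = 1.474e-06 m²
R_2 = (2.78×10^-8)(35.6)/(1.474e-06) = 0.6714 Ω
Seg 3: A = π(d/2)² = π(7.8000e-04 m)² = 1.911e-06 m²
R_3 = (2.78×10^-8)(51.4)/(1.911e-06) = 0.7476 Ω
R_total = R_1 + R_2 + R_3 = 1.50 Ω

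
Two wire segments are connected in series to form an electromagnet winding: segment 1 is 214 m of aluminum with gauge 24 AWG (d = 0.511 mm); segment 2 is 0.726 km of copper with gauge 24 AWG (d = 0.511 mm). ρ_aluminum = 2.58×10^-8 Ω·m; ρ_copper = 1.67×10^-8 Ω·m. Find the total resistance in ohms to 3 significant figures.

Segment 1: A = π(0.511/2 mm)² = π(2.5550e-04 m)² = 2.051e-07 m²
R₁ = ρL/A = (2.58×10^-8)(214)/(2.051e-07) = 26.92 Ω
R₂ = (1.67×10^-8)(726)/(2.051e-07) = 59.12 Ω
R = R₁ + R₂ = 86.0 Ω

86.0 Ω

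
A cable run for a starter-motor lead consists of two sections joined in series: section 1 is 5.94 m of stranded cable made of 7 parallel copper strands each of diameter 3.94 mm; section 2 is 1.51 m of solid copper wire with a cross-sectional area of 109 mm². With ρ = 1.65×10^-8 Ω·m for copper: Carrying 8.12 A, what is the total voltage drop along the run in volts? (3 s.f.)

Section 1: A_strand = π(1.9700e-03)² = 1.219e-05 m²; R₁ = ρL/(N·A_s) = (1.65×10^-8)(5.94)/(7×1.219e-05) = 0.001148 Ω
Section 2: A = 109 mm² = 1.090e-04 m²
R₂ = (1.65×10^-8)(1.51)/(1.090e-04) = 2.286×10^-4 Ω
R = R₁ + R₂ = 0.001377 Ω
V = IR = 8.12 × 0.001377 = 0.0112 V

0.0112 V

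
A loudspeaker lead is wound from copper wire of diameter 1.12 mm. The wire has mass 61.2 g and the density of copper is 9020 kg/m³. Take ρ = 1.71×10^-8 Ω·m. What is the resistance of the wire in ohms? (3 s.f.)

A = π(d/2)² = π(5.6000e-04 m)² = 9.8520e-07 m²
L = m/(density·A) = 0.0612/(9020×9.8520e-07) = 6.887 m
R = ρL/A = (1.71×10^-8)(6.887)/(9.8520e-07) = 0.120 Ω

0.120 Ω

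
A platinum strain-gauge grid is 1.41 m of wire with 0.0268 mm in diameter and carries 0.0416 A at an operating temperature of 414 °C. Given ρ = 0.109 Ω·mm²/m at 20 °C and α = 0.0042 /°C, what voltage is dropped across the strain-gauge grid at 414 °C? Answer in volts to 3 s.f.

ρ = 0.109 Ω·mm²/m = 1.09×10^-7 Ω·m
A = π(d/2)² = π(1.3400e-05 m)² = 5.641e-10 m²
R₍20₎ = ρL/A = (1.09×10^-7)(1.41)/(5.641e-10) = 272.4 Ω
R₍414₎ = R₍20₎(1 + αΔT) = 272.4 × (1 + 0.0042×394) = 723.3 Ω
V = IR = 0.0416 × 723.3 = 30.1 V

30.1 V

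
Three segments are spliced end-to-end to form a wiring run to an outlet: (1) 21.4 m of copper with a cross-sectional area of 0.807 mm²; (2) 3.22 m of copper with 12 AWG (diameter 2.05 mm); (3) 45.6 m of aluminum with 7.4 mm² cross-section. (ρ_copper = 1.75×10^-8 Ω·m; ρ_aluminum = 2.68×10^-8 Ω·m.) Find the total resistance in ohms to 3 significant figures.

0.646 Ω

Seg 1: A = 0.807 mm² = 8.070e-07 m²
R_1 = (1.75×10^-8)(21.4)/(8.070e-07) = 0.4641 Ω
Seg 2: A = π(2.05/2 mm)² = π(1.0250e-03 m)² = 3.301e-06 m²
R_2 = (1.75×10^-8)(3.22)/(3.301e-06) = 0.01707 Ω
Seg 3: A = 7.4 mm² = 7.400e-06 m²
R_3 = (2.68×10^-8)(45.6)/(7.400e-06) = 0.1651 Ω
R_total = R_1 + R_2 + R_3 = 0.646 Ω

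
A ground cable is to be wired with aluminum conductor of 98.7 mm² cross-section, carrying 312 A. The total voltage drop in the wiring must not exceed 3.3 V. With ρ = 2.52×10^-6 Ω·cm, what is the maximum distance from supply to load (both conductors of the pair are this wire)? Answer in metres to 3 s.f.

ρ = 2.52×10^-6 Ω·cm = 2.52×10^-8 Ω·m
A = 98.7 mm² = 9.870e-05 m²
L_max = V_max·A/(2·ρI) = (3.3)(9.870e-05)/(2×2.52×10^-8×312) = 20.7 m

20.7 m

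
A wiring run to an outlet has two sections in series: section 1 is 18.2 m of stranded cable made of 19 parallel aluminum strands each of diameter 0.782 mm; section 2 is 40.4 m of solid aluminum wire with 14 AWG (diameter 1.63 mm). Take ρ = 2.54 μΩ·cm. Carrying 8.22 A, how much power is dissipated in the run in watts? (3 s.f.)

ρ = 2.54 μΩ·cm = 2.54×10^-8 Ω·m
Section 1: A_strand = π(3.9100e-04)² = 4.803e-07 m²; R₁ = ρL/(N·A_s) = (2.54×10^-8)(18.2)/(19×4.803e-07) = 0.05066 Ω
Section 2: A = π(1.63/2 mm)² = π(8.1500e-04 m)² = 2.087e-06 m²
R₂ = (2.54×10^-8)(40.4)/(2.087e-06) = 0.4918 Ω
R = R₁ + R₂ = 0.5424 Ω
P = I²R = (8.22)² × 0.5424 = 36.7 W

36.7 W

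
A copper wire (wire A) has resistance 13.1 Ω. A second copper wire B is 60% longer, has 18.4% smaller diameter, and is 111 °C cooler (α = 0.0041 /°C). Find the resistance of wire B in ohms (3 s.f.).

R ∝ ρL/d² with ρ ∝ (1+αΔT), so R_B/R_A = (1 + 60/100) × (1 − 18.4/100)⁻² × (1 − 0.0041×111)
= 1.6 × 1.502 × 0.5449 = 1.309
R_B = 1.309 × 13.1 = 17.2 Ω

17.2 Ω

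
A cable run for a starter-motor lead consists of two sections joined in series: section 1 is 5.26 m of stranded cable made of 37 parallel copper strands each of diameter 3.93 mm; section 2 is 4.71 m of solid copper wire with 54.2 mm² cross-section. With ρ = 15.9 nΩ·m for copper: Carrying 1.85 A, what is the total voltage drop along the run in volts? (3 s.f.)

0.00290 V

ρ = 15.9 nΩ·m = 1.59×10^-8 Ω·m
Section 1: A_strand = π(1.9650e-03)² = 1.213e-05 m²; R₁ = ρL/(N·A_s) = (1.59×10^-8)(5.26)/(37×1.213e-05) = 1.863×10^-4 Ω
Section 2: A = 54.2 mm² = 5.420e-05 m²
R₂ = (1.59×10^-8)(4.71)/(5.420e-05) = 0.001382 Ω
R = R₁ + R₂ = 0.001568 Ω
V = IR = 1.85 × 0.001568 = 0.00290 V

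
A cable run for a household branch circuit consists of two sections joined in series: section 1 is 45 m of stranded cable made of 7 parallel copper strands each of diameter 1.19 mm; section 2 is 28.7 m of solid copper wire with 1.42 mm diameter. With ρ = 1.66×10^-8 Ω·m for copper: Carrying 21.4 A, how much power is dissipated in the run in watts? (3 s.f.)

Section 1: A_strand = π(5.9500e-04)² = 1.112e-06 m²; R₁ = ρL/(N·A_s) = (1.66×10^-8)(45)/(7×1.112e-06) = 0.09595 Ω
Section 2: A = π(d/2)² = π(7.1000e-04 m)² = 1.584e-06 m²
R₂ = (1.66×10^-8)(28.7)/(1.584e-06) = 0.3008 Ω
R = R₁ + R₂ = 0.3968 Ω
P = I²R = (21.4)² × 0.3968 = 182 W

182 W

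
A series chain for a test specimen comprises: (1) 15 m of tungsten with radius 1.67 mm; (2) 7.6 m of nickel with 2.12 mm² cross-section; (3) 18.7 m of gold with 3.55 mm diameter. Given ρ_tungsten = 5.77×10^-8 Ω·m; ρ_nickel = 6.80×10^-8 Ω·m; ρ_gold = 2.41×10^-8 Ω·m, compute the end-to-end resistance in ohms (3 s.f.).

Seg 1: A = πr² = π(1.6700e-03 m)² = 8.762e-06 m²
R_1 = (5.77×10^-8)(15)/(8.762e-06) = 0.09878 Ω
Seg 2: A = 2.12 mm² = 2.120e-06 m²
R_2 = (6.80×10^-8)(7.6)/(2.120e-06) = 0.2438 Ω
Seg 3: A = π(d/2)² = π(1.7750e-03 m)² = 9.898e-06 m²
R_3 = (2.41×10^-8)(18.7)/(9.898e-06) = 0.04553 Ω
R_total = R_1 + R_2 + R_3 = 0.388 Ω

0.388 Ω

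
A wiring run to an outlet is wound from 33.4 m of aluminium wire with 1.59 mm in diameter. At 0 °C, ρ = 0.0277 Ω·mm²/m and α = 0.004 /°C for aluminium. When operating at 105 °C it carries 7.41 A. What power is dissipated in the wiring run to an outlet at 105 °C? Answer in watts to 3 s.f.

ρ = 0.0277 Ω·mm²/m = 2.77×10^-8 Ω·m
A = π(d/2)² = π(7.9500e-04 m)² = 1.986e-06 m²
R₍0₎ = ρL/A = (2.77×10^-8)(33.4)/(1.986e-06) = 0.466 Ω
R₍105₎ = R₍0₎(1 + αΔT) = 0.466 × (1 + 0.004×105) = 0.6617 Ω
P = I²R = (7.41)² × 0.6617 = 36.3 W

36.3 W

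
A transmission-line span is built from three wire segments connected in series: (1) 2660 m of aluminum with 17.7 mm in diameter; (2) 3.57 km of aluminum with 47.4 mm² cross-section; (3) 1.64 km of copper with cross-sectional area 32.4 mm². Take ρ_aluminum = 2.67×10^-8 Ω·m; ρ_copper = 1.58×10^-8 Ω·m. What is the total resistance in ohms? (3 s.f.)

3.10 Ω

Seg 1: A = π(d/2)² = π(8.8500e-03 m)² = 2.461e-04 m²
R_1 = (2.67×10^-8)(2660)/(2.461e-04) = 0.2886 Ω
Seg 2: A = 47.4 mm² = 4.740e-05 m²
R_2 = (2.67×10^-8)(3570)/(4.740e-05) = 2.011 Ω
Seg 3: A = 32.4 mm² = 3.240e-05 m²
R_3 = (1.58×10^-8)(1640)/(3.240e-05) = 0.7998 Ω
R_total = R_1 + R_2 + R_3 = 3.10 Ω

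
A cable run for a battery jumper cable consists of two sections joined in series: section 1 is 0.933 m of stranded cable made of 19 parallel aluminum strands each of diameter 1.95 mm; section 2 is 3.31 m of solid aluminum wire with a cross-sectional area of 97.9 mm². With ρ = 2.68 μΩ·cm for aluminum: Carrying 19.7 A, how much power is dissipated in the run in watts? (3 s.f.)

0.523 W

ρ = 2.68 μΩ·cm = 2.68×10^-8 Ω·m
Section 1: A_strand = π(9.7500e-04)² = 2.986e-06 m²; R₁ = ρL/(N·A_s) = (2.68×10^-8)(0.933)/(19×2.986e-06) = 4.407×10^-4 Ω
Section 2: A = 97.9 mm² = 9.790e-05 m²
R₂ = (2.68×10^-8)(3.31)/(9.790e-05) = 9.061×10^-4 Ω
R = R₁ + R₂ = 0.001347 Ω
P = I²R = (19.7)² × 0.001347 = 0.523 W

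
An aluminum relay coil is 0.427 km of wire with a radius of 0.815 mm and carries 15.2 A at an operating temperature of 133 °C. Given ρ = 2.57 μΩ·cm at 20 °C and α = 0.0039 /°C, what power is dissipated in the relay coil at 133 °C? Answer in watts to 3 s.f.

ρ = 2.57 μΩ·cm = 2.57×10^-8 Ω·m
A = πr² = π(8.1500e-04 m)² = 2.087e-06 m²
R₍20₎ = ρL/A = (2.57×10^-8)(427)/(2.087e-06) = 5.259 Ω
R₍133₎ = R₍20₎(1 + αΔT) = 5.259 × (1 + 0.0039×113) = 7.577 Ω
P = I²R = (15.2)² × 7.577 = 1750 W

1750 W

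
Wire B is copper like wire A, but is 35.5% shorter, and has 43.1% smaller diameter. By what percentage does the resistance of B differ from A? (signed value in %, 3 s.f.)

99.2%

R ∝ L/d², so R_B/R_A = (1 − 35.5/100) × (1 − 43.1/100)⁻²
= 0.645 × 3.089 = 1.992
(R_B − R_A)/R_A = 1.992 − 1 = 99.2%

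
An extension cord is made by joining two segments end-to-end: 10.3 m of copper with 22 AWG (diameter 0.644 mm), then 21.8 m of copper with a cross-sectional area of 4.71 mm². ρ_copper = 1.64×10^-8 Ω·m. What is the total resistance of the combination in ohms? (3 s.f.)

0.594 Ω

Segment 1: A = π(0.644/2 mm)² = π(3.2200e-04 m)² = 3.257e-07 m²
R₁ = ρL/A = (1.64×10^-8)(10.3)/(3.257e-07) = 0.5186 Ω
Segment 2: A = 4.71 mm² = 4.710e-06 m²
R₂ = (1.64×10^-8)(21.8)/(4.710e-06) = 0.07591 Ω
R = R₁ + R₂ = 0.594 Ω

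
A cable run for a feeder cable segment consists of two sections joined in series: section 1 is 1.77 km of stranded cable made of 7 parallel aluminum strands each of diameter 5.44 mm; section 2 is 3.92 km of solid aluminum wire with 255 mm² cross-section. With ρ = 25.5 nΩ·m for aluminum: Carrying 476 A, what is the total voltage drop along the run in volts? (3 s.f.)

ρ = 25.5 nΩ·m = 2.55×10^-8 Ω·m
Section 1: A_strand = π(2.7200e-03)² = 2.324e-05 m²; R₁ = ρL/(N·A_s) = (2.55×10^-8)(1770)/(7×2.324e-05) = 0.2774 Ω
Section 2: A = 255 mm² = 2.550e-04 m²
R₂ = (2.55×10^-8)(3920)/(2.550e-04) = 0.392 Ω
R = R₁ + R₂ = 0.6694 Ω
V = IR = 476 × 0.6694 = 319 V

319 V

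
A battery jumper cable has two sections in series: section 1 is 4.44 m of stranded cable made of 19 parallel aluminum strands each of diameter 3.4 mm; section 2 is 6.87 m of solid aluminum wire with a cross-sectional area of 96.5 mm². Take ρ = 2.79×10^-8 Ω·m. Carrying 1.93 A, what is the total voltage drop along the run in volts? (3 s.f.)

0.00522 V

Section 1: A_strand = π(1.7000e-03)² = 9.079e-06 m²; R₁ = ρL/(N·A_s) = (2.79×10^-8)(4.44)/(19×9.079e-06) = 7.181×10^-4 Ω
Section 2: A = 96.5 mm² = 9.650e-05 m²
R₂ = (2.79×10^-8)(6.87)/(9.650e-05) = 0.001986 Ω
R = R₁ + R₂ = 0.002704 Ω
V = IR = 1.93 × 0.002704 = 0.00522 V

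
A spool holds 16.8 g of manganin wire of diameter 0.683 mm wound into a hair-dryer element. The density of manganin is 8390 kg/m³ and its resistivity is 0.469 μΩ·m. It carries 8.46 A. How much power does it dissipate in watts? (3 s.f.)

ρ = 0.469 μΩ·m = 4.69×10^-7 Ω·m
A = π(d/2)² = π(3.4150e-04 m)² = 3.6638e-07 m²
L = m/(density·A) = 0.0168/(8390×3.6638e-07) = 5.465 m
R = ρL/A = (4.69×10^-7)(5.465)/(3.6638e-07) = 6.996 Ω
P = I²R = (8.46)² × 6.996 = 501 W

501 W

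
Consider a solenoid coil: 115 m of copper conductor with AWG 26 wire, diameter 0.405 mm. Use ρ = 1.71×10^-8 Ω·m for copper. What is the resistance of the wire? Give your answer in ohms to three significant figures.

A = π(0.405/2 mm)² = π(2.0250e-04 m)² = 1.288e-07 m²
R = ρL/A = (1.71×10^-8)(115 m)/(1.288e-07 m²) = 15.3 Ω

15.3 Ω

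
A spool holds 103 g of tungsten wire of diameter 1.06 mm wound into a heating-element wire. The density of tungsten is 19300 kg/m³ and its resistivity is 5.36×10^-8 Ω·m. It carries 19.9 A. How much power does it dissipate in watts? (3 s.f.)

145 W

A = π(d/2)² = π(5.3000e-04 m)² = 8.8247e-07 m²
L = m/(density·A) = 0.103/(19300×8.8247e-07) = 6.048 m
R = ρL/A = (5.36×10^-8)(6.048)/(8.8247e-07) = 0.3673 Ω
P = I²R = (19.9)² × 0.3673 = 145 W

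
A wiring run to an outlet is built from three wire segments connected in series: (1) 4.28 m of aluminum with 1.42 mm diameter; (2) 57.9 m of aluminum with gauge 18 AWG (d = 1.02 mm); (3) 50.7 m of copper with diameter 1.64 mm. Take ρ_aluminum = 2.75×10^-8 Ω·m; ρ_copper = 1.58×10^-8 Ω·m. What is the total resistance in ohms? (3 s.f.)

Seg 1: A = π(d/2)² = π(7.1000e-04 m)² = 1.584e-06 m²
R_1 = (2.75×10^-8)(4.28)/(1.584e-06) = 0.07432 Ω
Seg 2: A = π(1.02/2 mm)² = π(5.1000e-04 m)² = 8.171e-07 m²
R_2 = (2.75×10^-8)(57.9)/(8.171e-07) = 1.949 Ω
Seg 3: A = π(d/2)² = π(8.2000e-04 m)² = 2.112e-06 m²
R_3 = (1.58×10^-8)(50.7)/(2.112e-06) = 0.3792 Ω
R_total = R_1 + R_2 + R_3 = 2.40 Ω

2.40 Ω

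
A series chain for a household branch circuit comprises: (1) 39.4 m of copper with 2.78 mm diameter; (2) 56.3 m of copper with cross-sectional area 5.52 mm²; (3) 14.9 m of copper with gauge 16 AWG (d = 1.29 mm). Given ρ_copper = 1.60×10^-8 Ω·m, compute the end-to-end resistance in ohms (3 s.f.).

Seg 1: A = π(d/2)² = π(1.3900e-03 m)² = 6.070e-06 m²
R_1 = (1.60×10^-8)(39.4)/(6.070e-06) = 0.1039 Ω
Seg 2: A = 5.52 mm² = 5.520e-06 m²
R_2 = (1.60×10^-8)(56.3)/(5.520e-06) = 0.1632 Ω
Seg 3: A = π(1.29/2 mm)² = π(6.4500e-04 m)² = 1.307e-06 m²
R_3 = (1.60×10^-8)(14.9)/(1.307e-06) = 0.1824 Ω
R_total = R_1 + R_2 + R_3 = 0.449 Ω

0.449 Ω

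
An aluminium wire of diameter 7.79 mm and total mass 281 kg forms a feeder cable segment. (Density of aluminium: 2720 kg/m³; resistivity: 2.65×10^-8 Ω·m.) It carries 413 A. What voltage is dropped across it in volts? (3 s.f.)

498 V

A = π(d/2)² = π(3.8950e-03 m)² = 4.7661e-05 m²
L = m/(density·A) = 281/(2720×4.7661e-05) = 2168 m
R = ρL/A = (2.65×10^-8)(2168)/(4.7661e-05) = 1.205 Ω
V = IR = 413 × 1.205 = 498 V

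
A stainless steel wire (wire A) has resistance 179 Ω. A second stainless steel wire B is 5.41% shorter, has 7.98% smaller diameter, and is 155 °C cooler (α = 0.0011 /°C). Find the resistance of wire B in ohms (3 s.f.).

166 Ω

R ∝ ρL/d² with ρ ∝ (1+αΔT), so R_B/R_A = (1 − 5.41/100) × (1 − 7.98/100)⁻² × (1 − 0.0011×155)
= 0.9459 × 1.181 × 0.8295 = 0.9266
R_B = 0.9266 × 179 = 166 Ω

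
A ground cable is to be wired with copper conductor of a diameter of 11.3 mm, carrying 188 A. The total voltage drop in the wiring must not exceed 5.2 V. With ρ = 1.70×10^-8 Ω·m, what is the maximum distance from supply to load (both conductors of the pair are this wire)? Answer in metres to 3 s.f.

A = π(d/2)² = π(5.6500e-03 m)² = 1.003e-04 m²
L_max = V_max·A/(2·ρI) = (5.2)(1.003e-04)/(2×1.70×10^-8×188) = 81.6 m

81.6 m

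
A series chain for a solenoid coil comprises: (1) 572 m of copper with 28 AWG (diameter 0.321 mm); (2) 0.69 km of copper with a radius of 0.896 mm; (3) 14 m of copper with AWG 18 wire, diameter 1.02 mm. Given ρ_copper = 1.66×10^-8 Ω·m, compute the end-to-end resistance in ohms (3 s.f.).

Seg 1: A = π(0.321/2 mm)² = π(1.6050e-04 m)² = 8.093e-08 m²
R_1 = (1.66×10^-8)(572)/(8.093e-08) = 117.3 Ω
Seg 2: A = πr² = π(8.9600e-04 m)² = 2.522e-06 m²
R_2 = (1.66×10^-8)(690)/(2.522e-06) = 4.541 Ω
Seg 3: A = π(1.02/2 mm)² = π(5.1000e-04 m)² = 8.171e-07 m²
R_3 = (1.66×10^-8)(14)/(8.171e-07) = 0.2844 Ω
R_total = R_1 + R_2 + R_3 = 122 Ω

122 Ω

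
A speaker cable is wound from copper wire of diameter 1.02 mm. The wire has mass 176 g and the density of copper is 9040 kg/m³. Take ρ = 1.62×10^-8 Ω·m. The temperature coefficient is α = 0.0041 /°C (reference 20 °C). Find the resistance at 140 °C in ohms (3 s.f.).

0.705 Ω

A = π(d/2)² = π(5.1000e-04 m)² = 8.1713e-07 m²
L = m/(density·A) = 0.176/(9040×8.1713e-07) = 23.83 m
R = ρL/A = (1.62×10^-8)(23.83)/(8.1713e-07) = 0.4724 Ω
R(140 °C) = 0.4724 × (1 + 0.0041×120) = 0.705 Ω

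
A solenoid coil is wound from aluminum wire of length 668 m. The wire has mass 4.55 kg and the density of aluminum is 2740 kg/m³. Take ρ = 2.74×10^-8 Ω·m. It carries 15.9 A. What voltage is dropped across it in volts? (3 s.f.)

117 V

A = m/(density·L) = 4.55/(2740×668) = 2.4859e-06 m²
R = ρL/A = (2.74×10^-8)(668)/(2.4859e-06) = 7.363 Ω
V = IR = 15.9 × 7.363 = 117 V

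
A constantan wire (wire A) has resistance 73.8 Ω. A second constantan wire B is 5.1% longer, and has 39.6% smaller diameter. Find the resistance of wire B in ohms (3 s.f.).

213 Ω

R ∝ L/d², so R_B/R_A = (1 + 5.1/100) × (1 − 39.6/100)⁻²
= 1.051 × 2.741 = 2.881
R_B = 2.881 × 73.8 = 213 Ω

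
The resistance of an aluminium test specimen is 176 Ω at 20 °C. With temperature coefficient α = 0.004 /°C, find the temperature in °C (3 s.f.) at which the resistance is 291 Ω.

R = R₀(1 + α(T − T₀)) ⇒ T = T₀ + (R/R₀ − 1)/α
T = 20 + (291/176 − 1)/0.004 = 20 + (0.6534)/0.004 = 183 °C

183 °C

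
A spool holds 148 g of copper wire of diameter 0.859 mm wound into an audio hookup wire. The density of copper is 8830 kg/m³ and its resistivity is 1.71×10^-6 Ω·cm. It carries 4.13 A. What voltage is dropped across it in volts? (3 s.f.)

ρ = 1.71×10^-6 Ω·cm = 1.71×10^-8 Ω·m
A = π(d/2)² = π(4.2950e-04 m)² = 5.7953e-07 m²
L = m/(density·A) = 0.148/(8830×5.7953e-07) = 28.92 m
R = ρL/A = (1.71×10^-8)(28.92)/(5.7953e-07) = 0.8534 Ω
V = IR = 4.13 × 0.8534 = 3.52 V

3.52 V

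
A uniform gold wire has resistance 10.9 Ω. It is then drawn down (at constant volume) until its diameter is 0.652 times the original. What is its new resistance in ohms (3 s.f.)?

60.3 Ω

Volume constant ⇒ L' = L/r² with r = 0.652. R' = ρL'/A' = ρ(L/r²)/(πr²d₀²/4) = R/r⁴.
R' = 5.534 × 10.9 = 60.3 Ω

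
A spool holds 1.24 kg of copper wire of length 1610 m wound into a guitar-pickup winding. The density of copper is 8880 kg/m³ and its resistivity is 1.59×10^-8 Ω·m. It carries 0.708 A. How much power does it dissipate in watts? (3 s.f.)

148 W

A = m/(density·L) = 1.24/(8880×1610) = 8.6733e-08 m²
R = ρL/A = (1.59×10^-8)(1610)/(8.6733e-08) = 295.1 Ω
P = I²R = (0.708)² × 295.1 = 148 W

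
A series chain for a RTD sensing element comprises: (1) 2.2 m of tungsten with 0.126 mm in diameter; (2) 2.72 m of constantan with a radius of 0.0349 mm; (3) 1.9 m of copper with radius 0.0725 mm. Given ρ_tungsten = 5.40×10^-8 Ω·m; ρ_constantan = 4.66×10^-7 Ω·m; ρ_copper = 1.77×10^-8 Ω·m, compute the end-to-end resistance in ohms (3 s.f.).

Seg 1: A = π(d/2)² = π(6.3000e-05 m)² = 1.247e-08 m²
R_1 = (5.40×10^-8)(2.2)/(1.247e-08) = 9.528 Ω
Seg 2: A = πr² = π(3.4900e-05 m)² = 3.826e-09 m²
R_2 = (4.66×10^-7)(2.72)/(3.826e-09) = 331.2 Ω
Seg 3: A = πr² = π(7.2500e-05 m)² = 1.651e-08 m²
R_3 = (1.77×10^-8)(1.9)/(1.651e-08) = 2.037 Ω
R_total = R_1 + R_2 + R_3 = 343 Ω

343 Ω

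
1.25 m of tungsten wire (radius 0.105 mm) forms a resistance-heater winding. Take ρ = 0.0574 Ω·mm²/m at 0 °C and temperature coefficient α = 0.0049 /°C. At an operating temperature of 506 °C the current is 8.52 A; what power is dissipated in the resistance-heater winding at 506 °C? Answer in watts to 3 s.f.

ρ = 0.0574 Ω·mm²/m = 5.74×10^-8 Ω·m
A = πr² = π(1.0500e-04 m)² = 3.464e-08 m²
R₍0₎ = ρL/A = (5.74×10^-8)(1.25)/(3.464e-08) = 2.072 Ω
R₍506₎ = R₍0₎(1 + αΔT) = 2.072 × (1 + 0.0049×506) = 7.208 Ω
P = I²R = (8.52)² × 7.208 = 523 W

523 W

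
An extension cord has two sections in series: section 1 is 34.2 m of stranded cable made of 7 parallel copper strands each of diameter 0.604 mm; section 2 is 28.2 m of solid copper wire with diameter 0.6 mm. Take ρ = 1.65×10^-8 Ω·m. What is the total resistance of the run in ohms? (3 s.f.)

1.93 Ω

Section 1: A_strand = π(3.0200e-04)² = 2.865e-07 m²; R₁ = ρL/(N·A_s) = (1.65×10^-8)(34.2)/(7×2.865e-07) = 0.2814 Ω
Section 2: A = π(d/2)² = π(3.0000e-04 m)² = 2.827e-07 m²
R₂ = (1.65×10^-8)(28.2)/(2.827e-07) = 1.646 Ω
R = R₁ + R₂ = 1.93 Ω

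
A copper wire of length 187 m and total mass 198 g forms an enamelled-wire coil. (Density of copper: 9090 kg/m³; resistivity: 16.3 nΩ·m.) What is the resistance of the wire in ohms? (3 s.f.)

ρ = 16.3 nΩ·m = 1.63×10^-8 Ω·m
A = m/(density·L) = 0.198/(9090×187) = 1.1648e-07 m²
R = ρL/A = (1.63×10^-8)(187)/(1.1648e-07) = 26.2 Ω

26.2 Ω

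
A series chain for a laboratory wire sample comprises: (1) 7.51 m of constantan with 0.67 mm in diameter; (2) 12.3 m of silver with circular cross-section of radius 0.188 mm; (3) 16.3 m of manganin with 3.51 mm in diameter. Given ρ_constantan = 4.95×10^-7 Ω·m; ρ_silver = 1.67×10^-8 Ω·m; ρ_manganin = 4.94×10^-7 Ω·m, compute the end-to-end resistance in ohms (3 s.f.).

Seg 1: A = π(d/2)² = π(3.3500e-04 m)² = 3.526e-07 m²
R_1 = (4.95×10^-7)(7.51)/(3.526e-07) = 10.54 Ω
Seg 2: A = πr² = π(1.8800e-04 m)² = 1.110e-07 m²
R_2 = (1.67×10^-8)(12.3)/(1.110e-07) = 1.85 Ω
Seg 3: A = π(d/2)² = π(1.7550e-03 m)² = 9.676e-06 m²
R_3 = (4.94×10^-7)(16.3)/(9.676e-06) = 0.8322 Ω
R_total = R_1 + R_2 + R_3 = 13.2 Ω

13.2 Ω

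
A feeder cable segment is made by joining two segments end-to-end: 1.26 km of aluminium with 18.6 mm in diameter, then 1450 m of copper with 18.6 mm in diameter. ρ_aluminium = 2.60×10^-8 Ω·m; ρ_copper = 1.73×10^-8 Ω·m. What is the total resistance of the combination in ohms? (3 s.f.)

Segment 1: A = π(d/2)² = π(9.3000e-03 m)² = 2.717e-04 m²
R₁ = ρL/A = (2.60×10^-8)(1260)/(2.717e-04) = 0.1206 Ω
R₂ = (1.73×10^-8)(1450)/(2.717e-04) = 0.09232 Ω
R = R₁ + R₂ = 0.213 Ω

0.213 Ω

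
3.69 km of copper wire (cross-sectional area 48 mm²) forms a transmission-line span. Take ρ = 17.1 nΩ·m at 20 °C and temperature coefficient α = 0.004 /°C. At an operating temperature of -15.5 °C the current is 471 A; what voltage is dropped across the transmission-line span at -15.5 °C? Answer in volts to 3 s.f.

531 V

ρ = 17.1 nΩ·m = 1.71×10^-8 Ω·m
A = 48 mm² = 4.800e-05 m²
R₍20₎ = ρL/A = (1.71×10^-8)(3690)/(4.800e-05) = 1.315 Ω
R₍-15.5₎ = R₍20₎(1 + αΔT) = 1.315 × (1 + 0.004×-35.5) = 1.128 Ω
V = IR = 471 × 1.128 = 531 V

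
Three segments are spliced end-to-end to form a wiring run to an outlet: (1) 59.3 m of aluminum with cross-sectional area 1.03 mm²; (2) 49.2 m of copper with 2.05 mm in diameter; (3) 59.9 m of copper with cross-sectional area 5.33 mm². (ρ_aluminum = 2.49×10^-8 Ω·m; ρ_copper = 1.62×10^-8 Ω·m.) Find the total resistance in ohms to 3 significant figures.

1.86 Ω

Seg 1: A = 1.03 mm² = 1.030e-06 m²
R_1 = (2.49×10^-8)(59.3)/(1.030e-06) = 1.434 Ω
Seg 2: A = π(d/2)² = π(1.0250e-03 m)² = 3.301e-06 m²
R_2 = (1.62×10^-8)(49.2)/(3.301e-06) = 0.2415 Ω
Seg 3: A = 5.33 mm² = 5.330e-06 m²
R_3 = (1.62×10^-8)(59.9)/(5.330e-06) = 0.1821 Ω
R_total = R_1 + R_2 + R_3 = 1.86 Ω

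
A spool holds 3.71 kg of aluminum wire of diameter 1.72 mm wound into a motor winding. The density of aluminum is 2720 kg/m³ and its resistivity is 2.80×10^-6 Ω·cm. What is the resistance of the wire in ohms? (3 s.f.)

7.07 Ω

ρ = 2.80×10^-6 Ω·cm = 2.80×10^-8 Ω·m
A = π(d/2)² = π(8.6000e-04 m)² = 2.3235e-06 m²
L = m/(density·A) = 3.71/(2720×2.3235e-06) = 587 m
R = ρL/A = (2.80×10^-8)(587)/(2.3235e-06) = 7.07 Ω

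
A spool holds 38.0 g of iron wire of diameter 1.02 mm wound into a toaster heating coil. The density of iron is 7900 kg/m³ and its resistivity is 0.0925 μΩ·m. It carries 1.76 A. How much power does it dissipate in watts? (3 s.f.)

2.06 W

ρ = 0.0925 μΩ·m = 9.25×10^-8 Ω·m
A = π(d/2)² = π(5.1000e-04 m)² = 8.1713e-07 m²
L = m/(density·A) = 0.038/(7900×8.1713e-07) = 5.887 m
R = ρL/A = (9.25×10^-8)(5.887)/(8.1713e-07) = 0.6664 Ω
P = I²R = (1.76)² × 0.6664 = 2.06 W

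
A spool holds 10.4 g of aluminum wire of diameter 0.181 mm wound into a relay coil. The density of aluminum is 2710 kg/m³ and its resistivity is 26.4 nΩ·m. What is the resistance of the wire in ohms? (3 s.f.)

ρ = 26.4 nΩ·m = 2.64×10^-8 Ω·m
A = π(d/2)² = π(9.0500e-05 m)² = 2.5730e-08 m²
L = m/(density·A) = 0.0104/(2710×2.5730e-08) = 149.1 m
R = ρL/A = (2.64×10^-8)(149.1)/(2.5730e-08) = 153 Ω

153 Ω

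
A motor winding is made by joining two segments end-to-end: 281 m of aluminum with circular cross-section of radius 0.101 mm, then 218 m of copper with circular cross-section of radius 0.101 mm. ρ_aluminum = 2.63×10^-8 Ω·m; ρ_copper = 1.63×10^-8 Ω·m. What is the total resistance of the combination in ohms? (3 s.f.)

Segment 1: A = πr² = π(1.0100e-04 m)² = 3.205e-08 m²
R₁ = ρL/A = (2.63×10^-8)(281)/(3.205e-08) = 230.6 Ω
R₂ = (1.63×10^-8)(218)/(3.205e-08) = 110.9 Ω
R = R₁ + R₂ = 341 Ω

341 Ω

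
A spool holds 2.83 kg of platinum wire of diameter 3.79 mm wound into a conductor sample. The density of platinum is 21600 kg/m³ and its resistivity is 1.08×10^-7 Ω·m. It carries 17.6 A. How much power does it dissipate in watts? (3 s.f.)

34.4 W

A = π(d/2)² = π(1.8950e-03 m)² = 1.1282e-05 m²
L = m/(density·A) = 2.83/(21600×1.1282e-05) = 11.61 m
R = ρL/A = (1.08×10^-7)(11.61)/(1.1282e-05) = 0.1112 Ω
P = I²R = (17.6)² × 0.1112 = 34.4 W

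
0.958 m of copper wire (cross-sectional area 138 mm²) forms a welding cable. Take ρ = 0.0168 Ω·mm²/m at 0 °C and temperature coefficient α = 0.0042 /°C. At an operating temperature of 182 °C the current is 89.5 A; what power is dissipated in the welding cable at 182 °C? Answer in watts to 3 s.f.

1.65 W

ρ = 0.0168 Ω·mm²/m = 1.68×10^-8 Ω·m
A = 138 mm² = 1.380e-04 m²
R₍0₎ = ρL/A = (1.68×10^-8)(0.958)/(1.380e-04) = 1.166×10^-4 Ω
R₍182₎ = R₍0₎(1 + αΔT) = 1.166×10^-4 × (1 + 0.0042×182) = 2.058×10^-4 Ω
P = I²R = (89.5)² × 2.058×10^-4 = 1.65 W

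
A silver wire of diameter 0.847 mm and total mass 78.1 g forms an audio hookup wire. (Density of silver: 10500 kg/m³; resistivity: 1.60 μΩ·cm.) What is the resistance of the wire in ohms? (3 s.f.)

0.375 Ω

ρ = 1.60 μΩ·cm = 1.60×10^-8 Ω·m
A = π(d/2)² = π(4.2350e-04 m)² = 5.6345e-07 m²
L = m/(density·A) = 0.0781/(10500×5.6345e-07) = 13.2 m
R = ρL/A = (1.60×10^-8)(13.2)/(5.6345e-07) = 0.375 Ω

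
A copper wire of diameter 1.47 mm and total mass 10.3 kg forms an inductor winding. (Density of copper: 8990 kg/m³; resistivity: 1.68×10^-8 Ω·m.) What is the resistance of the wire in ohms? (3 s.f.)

A = π(d/2)² = π(7.3500e-04 m)² = 1.6972e-06 m²
L = m/(density·A) = 10.3/(8990×1.6972e-06) = 675.1 m
R = ρL/A = (1.68×10^-8)(675.1)/(1.6972e-06) = 6.68 Ω

6.68 Ω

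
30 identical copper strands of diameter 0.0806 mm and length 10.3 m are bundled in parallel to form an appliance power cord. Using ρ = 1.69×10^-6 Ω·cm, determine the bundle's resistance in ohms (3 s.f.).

ρ = 1.69×10^-6 Ω·cm = 1.69×10^-8 Ω·m
A_strand = π(4.0300e-05 m)² = 5.102e-09 m²
R_strand = ρL/A = (1.69×10^-8)(10.3)/(5.102e-09) = 34.12 Ω
R_total = R_strand/N = 34.12/30 = 1.14 Ω

1.14 Ω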